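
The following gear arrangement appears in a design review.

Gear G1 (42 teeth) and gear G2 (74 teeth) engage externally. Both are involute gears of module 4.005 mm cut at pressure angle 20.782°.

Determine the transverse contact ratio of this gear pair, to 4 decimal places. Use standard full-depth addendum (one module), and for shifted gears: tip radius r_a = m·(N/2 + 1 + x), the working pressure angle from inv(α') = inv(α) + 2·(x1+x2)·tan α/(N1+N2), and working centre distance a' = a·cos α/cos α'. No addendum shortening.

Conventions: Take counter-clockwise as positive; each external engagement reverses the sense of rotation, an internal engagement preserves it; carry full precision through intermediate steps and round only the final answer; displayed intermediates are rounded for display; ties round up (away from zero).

single-mesh involute tooth geometry (42T engaging 74T at module 4.005)
base radii: r_b1 = 78.632892, r_b2 = 138.543668
tip radii: r_a1 = 88.110000, r_a2 = 152.190000
no profile shift: α' = α, a' = a
action lengths: √(r_a1²−r_b1²) = 39.752237, √(r_a2²−r_b2²) = 62.987684
base pitch p_b = π·m·cos α = 11.763453
CR = (39.752237 + 62.987684 − 232.290000·sin 20.78200°)/11.763453 = 1.727414
contact ratio ≈ 1.7274

1.7274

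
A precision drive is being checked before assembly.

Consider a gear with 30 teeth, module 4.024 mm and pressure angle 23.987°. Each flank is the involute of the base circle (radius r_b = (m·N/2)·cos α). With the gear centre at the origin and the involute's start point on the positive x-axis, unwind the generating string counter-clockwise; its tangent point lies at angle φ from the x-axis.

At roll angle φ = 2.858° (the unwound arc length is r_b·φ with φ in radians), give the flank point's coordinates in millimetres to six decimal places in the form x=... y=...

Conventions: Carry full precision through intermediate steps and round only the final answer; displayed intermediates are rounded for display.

single-mesh involute tooth geometry (30T wheel at module 4.024)
pitch radius r_p = m·N/2 = 4.024·30/2 = 60.360000
base radius r_b = r_p·cos α = 60.360000·cos 23.987° = 55.147173
roll angle φ = 2.858° = 0.04988151 rad
x = r_b·(cos φ + φ·sin φ) = 55.215738
y = r_b·(sin φ − φ·cos φ) = 0.002281

x=55.215738 y=0.002281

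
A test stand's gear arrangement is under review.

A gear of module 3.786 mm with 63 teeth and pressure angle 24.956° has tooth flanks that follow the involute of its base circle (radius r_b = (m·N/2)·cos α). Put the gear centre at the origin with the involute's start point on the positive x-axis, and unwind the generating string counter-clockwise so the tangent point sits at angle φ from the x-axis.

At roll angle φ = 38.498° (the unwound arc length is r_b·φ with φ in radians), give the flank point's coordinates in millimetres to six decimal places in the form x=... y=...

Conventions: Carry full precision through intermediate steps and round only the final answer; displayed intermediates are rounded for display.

x=129.845028 y=10.447496

topology: single-mesh involute geometry — m = 3.786, N = 63
pitch radius r_p = m·N/2 = 3.786·63/2 = 119.259000
base radius r_b = r_p·cos α = 119.259000·cos 24.956° = 108.124034
roll angle φ = 38.498° = 0.67191686 rad
x = r_b·(cos φ + φ·sin φ) = 129.845028
y = r_b·(sin φ − φ·cos φ) = 10.447496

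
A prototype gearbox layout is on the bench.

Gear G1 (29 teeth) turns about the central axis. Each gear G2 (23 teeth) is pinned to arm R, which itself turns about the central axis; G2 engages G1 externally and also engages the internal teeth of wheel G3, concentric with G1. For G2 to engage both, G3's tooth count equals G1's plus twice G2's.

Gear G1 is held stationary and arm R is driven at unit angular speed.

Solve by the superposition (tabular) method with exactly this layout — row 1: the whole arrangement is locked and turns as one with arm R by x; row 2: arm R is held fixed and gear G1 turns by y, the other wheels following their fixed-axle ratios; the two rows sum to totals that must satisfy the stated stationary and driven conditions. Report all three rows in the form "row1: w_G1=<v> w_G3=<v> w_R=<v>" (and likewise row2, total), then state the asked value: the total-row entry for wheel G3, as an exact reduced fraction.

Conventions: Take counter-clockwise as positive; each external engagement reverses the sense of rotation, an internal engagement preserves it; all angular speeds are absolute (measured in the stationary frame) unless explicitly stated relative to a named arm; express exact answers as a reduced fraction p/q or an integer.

row1: w_G1=1 w_G3=1 w_R=1
row2: w_G1=-1 w_G3=29/75 w_R=0
total: w_G1=0 w_G3=104/75 w_R=1
asked value: 104/75

topology: planetary set — G1 29T / G2 23T / G3 75T, arm = carrier (Willis)
superposition row 1 [locked train]: every member turns x
superposition row 2 [arm held]: sun y, ring −(29/75)·y, arm 0
boundary: total ω_sun = x + y = 0 and total ω_arm = x = 1  ⇒  y = -1, x = 1
row 2 ring = −(29/75)·(-1) = 29/75
totals (row 1 + row 2): sun 1 + (-1) = 0, ring 1 + 29/75 = 104/75, arm 1 + 0 = 1
asked cell (total, ring) = 104/75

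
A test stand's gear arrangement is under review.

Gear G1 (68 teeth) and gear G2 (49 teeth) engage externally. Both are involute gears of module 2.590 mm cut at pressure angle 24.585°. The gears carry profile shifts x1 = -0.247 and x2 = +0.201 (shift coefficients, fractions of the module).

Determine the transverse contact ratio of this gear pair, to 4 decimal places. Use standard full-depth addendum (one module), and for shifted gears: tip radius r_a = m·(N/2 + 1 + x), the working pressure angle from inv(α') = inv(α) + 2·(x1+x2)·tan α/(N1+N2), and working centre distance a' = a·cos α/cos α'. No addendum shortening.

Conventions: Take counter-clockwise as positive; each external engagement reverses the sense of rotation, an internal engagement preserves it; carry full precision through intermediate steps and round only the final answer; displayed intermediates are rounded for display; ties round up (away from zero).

1.5599

recognized (one external pair, fixed centres): single-mesh tooth geometry, m = 2.590, N1 = 68, N2 = 49
base radii: r_b1 = 80.076926, r_b2 = 57.702491
tip radii: r_a1 = 90.010270, r_a2 = 66.565590
inv(α') = inv(24.585°) + 2·(-0.247+0.201)·tan α/(68+49) = 0.02807015  ⇒  α' = 24.48608°
a' = a·cos α / cos α' = 151.5150·cos 24.585°/cos 24.48608° = 151.395635
action lengths: √(r_a1²−r_b1²) = 41.103949, √(r_a2²−r_b2²) = 33.187352
base pitch p_b = π·m·cos α = 7.399091
CR = (41.103949 + 33.187352 − 151.395635·sin 24.48608°)/7.399091 = 1.559926
contact ratio ≈ 1.5599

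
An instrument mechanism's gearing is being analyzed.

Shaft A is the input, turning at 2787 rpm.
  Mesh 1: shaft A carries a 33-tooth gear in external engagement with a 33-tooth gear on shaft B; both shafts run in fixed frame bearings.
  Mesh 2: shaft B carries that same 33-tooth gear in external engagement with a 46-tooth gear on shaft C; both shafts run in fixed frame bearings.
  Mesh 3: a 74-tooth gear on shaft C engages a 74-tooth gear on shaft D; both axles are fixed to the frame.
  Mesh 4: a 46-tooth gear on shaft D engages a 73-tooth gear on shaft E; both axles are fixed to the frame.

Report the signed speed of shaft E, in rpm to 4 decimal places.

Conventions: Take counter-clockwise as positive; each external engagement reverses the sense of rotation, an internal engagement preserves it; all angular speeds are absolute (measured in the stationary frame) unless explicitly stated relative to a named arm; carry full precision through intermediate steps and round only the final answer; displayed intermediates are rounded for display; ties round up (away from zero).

+1259.8767 rpm

class = fixed-axis compound train [4 meshes; 4 ratios multiply, 4 sense flips]
mesh 1 [33T→33T]: ω = 2787.0000×33/33 = 2787.0000 rpm, sense flips to −
mesh 2 [33T→46T]: ω = 2787.0000×33/46 = 1999.3696 rpm, sense flips to +
mesh 3 [74T→74T]: ω = 1999.3696×74/74 = 1999.3696 rpm, sense flips to −
mesh 4 [46T→73T]: ω = 1999.3696×46/73 = 1259.8767 rpm, sense flips to +
signed output speed = +1259.8767 rpm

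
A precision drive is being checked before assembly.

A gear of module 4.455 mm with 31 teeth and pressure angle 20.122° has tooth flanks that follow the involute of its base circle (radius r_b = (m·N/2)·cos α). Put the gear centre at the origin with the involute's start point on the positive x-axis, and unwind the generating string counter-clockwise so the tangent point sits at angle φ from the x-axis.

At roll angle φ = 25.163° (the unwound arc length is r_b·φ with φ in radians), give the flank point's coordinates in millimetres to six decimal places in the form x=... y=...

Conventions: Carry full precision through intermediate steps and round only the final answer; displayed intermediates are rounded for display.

recognized (one wheel, involute flank): single-mesh tooth geometry, m = 4.455, N = 31
pitch radius r_p = m·N/2 = 4.455·31/2 = 69.052500
base radius r_b = r_p·cos α = 69.052500·cos 20.122° = 64.837689
roll angle φ = 25.163° = 0.43917720 rad
x = r_b·(cos φ + φ·sin φ) = 70.792235
y = r_b·(sin φ − φ·cos φ) = 1.795667

x=70.792235 y=1.795667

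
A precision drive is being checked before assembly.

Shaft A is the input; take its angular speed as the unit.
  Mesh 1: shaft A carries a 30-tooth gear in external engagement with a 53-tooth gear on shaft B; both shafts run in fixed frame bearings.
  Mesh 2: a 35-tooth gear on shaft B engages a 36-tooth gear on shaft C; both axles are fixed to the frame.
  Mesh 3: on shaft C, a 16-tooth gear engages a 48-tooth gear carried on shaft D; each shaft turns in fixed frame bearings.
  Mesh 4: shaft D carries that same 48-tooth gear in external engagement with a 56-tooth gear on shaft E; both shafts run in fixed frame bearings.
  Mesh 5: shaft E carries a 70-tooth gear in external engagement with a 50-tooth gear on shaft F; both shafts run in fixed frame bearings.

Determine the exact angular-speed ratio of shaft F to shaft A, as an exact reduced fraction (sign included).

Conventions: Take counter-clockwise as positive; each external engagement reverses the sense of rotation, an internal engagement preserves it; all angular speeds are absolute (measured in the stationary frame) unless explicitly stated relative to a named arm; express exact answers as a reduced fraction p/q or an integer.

-35/159

class = fixed-axis compound train [5 meshes; 5 ratios multiply, 5 sense flips]
mesh 1 [30T→53T]: running ratio 30/53, sense −
mesh 2 [35T→36T]: running ratio 175/318, sense +
mesh 3 [16T→48T]: running ratio 175/954, sense −
mesh 4 [48T→56T]: running ratio 25/159, sense +
mesh 5 [70T→50T]: running ratio 35/159, sense −
ω_out/ω_in = -35/159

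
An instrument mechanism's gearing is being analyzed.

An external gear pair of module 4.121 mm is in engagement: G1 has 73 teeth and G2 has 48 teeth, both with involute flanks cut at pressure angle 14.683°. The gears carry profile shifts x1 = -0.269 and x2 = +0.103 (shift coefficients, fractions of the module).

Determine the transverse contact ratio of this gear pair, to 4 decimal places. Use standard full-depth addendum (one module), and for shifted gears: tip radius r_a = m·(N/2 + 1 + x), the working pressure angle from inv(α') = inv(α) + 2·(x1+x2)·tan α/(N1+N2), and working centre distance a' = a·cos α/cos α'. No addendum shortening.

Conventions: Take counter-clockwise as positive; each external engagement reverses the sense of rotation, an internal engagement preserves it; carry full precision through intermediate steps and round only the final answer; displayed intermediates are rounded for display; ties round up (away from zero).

2.2069

single-mesh involute tooth geometry (73T engaging 48T at module 4.121)
base radii: r_b1 = 145.504349, r_b2 = 95.674092
tip radii: r_a1 = 153.428951, r_a2 = 103.449463
inv(α') = inv(14.683°) + 2·(-0.269+0.103)·tan α/(73+48) = 0.00504234  ⇒  α' = 14.05547°
a' = a·cos α / cos α' = 249.3205·cos 14.683°/cos 14.05547° = 248.621918
action lengths: √(r_a1²−r_b1²) = 48.671630, √(r_a2²−r_b2²) = 39.347928
base pitch p_b = π·m·cos α = 12.523709
CR = (48.671630 + 39.347928 − 248.621918·sin 14.05547°)/12.523709 = 2.206930
contact ratio ≈ 2.2069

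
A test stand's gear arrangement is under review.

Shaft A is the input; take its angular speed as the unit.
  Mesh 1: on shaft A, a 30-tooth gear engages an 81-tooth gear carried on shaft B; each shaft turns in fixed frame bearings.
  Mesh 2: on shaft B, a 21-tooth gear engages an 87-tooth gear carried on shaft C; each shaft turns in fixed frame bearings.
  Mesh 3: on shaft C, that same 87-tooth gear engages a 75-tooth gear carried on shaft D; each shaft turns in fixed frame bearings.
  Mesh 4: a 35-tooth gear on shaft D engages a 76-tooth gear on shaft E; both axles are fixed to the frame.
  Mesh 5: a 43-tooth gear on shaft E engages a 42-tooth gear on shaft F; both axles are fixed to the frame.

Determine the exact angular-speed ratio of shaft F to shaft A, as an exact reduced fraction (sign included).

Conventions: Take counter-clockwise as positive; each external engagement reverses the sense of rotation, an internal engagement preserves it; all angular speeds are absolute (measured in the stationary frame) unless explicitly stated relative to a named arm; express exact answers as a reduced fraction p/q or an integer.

class = fixed-axis compound train [5 meshes; 5 ratios multiply, 5 sense flips]
mesh 1 [30T→81T]: running ratio 10/27, sense −
mesh 2 [21T→87T]: running ratio 70/783, sense +
mesh 3 [87T→75T]: running ratio 14/135, sense −
mesh 4 [35T→76T]: running ratio 49/1026, sense +
mesh 5 [43T→42T]: running ratio 301/6156, sense −
ω_out/ω_in = -301/6156

-301/6156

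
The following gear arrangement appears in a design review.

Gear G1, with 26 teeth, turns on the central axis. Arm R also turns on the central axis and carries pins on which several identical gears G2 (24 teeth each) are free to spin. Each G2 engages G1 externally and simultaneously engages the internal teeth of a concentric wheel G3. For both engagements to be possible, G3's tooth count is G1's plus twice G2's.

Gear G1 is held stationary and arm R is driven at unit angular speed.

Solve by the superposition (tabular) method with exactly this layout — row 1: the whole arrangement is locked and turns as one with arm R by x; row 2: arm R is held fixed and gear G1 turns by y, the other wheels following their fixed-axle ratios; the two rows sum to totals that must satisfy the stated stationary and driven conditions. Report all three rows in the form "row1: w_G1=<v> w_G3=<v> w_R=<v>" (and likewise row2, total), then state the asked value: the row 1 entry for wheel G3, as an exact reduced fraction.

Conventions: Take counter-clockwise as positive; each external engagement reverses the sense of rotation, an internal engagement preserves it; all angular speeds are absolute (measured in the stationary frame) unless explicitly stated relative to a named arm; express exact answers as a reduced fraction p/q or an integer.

row1: w_G1=1 w_G3=1 w_R=1
row2: w_G1=-1 w_G3=13/37 w_R=0
total: w_G1=0 w_G3=50/37 w_R=1
asked value: 1

topology: planetary set — G1 26T / G2 24T / G3 74T, arm = carrier (Willis)
row 1 — lock + rotate with arm: ω_sun = ω_ring = ω_arm = x
row 2 (arm held, sun turns y): ω_ring = −(26/74)·y, ω_arm = 0
boundary: total ω_sun = x + y = 0 and total ω_arm = x = 1  ⇒  y = -1, x = 1
row 2 ring = −(26/74)·(-1) = 13/37
totals (row 1 + row 2): sun 1 + (-1) = 0, ring 1 + 13/37 = 50/37, arm 1 + 0 = 1
asked cell (row1, ring) = 1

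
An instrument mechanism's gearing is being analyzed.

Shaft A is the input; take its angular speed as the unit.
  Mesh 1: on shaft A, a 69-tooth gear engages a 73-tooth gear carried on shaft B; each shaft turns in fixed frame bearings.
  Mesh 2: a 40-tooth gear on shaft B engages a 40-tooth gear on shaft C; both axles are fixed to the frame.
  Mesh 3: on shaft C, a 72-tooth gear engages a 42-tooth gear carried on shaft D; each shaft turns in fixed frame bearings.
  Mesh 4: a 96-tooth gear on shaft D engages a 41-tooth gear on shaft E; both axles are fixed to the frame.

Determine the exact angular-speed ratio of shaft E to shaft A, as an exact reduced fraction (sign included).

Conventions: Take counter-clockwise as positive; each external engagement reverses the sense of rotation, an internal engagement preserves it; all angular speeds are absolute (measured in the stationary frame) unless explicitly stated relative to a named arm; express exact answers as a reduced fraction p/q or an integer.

79488/20951

class = fixed-axis compound train [4 meshes; 4 ratios multiply, 4 sense flips]
mesh 1 [69T→73T]: running ratio 69/73, sense −
mesh 2 [40T→40T]: running ratio 69/73, sense +
mesh 3 [72T→42T]: running ratio 828/511, sense −
mesh 4 [96T→41T]: running ratio 79488/20951, sense +
ω_out/ω_in = 79488/20951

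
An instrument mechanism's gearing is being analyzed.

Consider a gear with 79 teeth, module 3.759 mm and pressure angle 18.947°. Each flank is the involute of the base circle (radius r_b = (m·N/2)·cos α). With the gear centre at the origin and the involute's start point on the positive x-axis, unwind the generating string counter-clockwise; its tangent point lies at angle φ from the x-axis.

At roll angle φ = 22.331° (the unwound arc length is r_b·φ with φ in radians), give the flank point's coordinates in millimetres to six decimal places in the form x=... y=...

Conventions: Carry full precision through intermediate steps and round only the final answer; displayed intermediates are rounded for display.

x=150.700483 y=2.729615

topology: single-mesh involute geometry — m = 3.759, N = 79
pitch radius r_p = m·N/2 = 3.759·79/2 = 148.480500
base radius r_b = r_p·cos α = 148.480500·cos 18.947° = 140.435727
roll angle φ = 22.331° = 0.38974948 rad
x = r_b·(cos φ + φ·sin φ) = 150.700483
y = r_b·(sin φ − φ·cos φ) = 2.729615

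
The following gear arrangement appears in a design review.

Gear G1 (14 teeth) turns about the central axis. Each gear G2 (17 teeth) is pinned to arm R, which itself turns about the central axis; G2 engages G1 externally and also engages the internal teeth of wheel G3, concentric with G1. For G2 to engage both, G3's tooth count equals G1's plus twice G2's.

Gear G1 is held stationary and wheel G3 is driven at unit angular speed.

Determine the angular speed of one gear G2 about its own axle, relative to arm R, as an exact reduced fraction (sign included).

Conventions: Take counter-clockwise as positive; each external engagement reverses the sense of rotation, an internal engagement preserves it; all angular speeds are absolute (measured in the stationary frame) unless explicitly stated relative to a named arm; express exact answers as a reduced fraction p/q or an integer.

topology: planetary set — G1 14T / G2 17T / G3 48T, arm = carrier (Willis)
ring teeth: 14 + 2·17 = 48
14(ω_sun−ω_arm) = −48(ω_ring−ω_arm),  ω_sun = 0, ω_ring = 1
14(0−ω_arm) = −48(1−ω_arm)  ⇒  62·ω_arm = 48  ⇒  ω_arm = 24/31
sun–planet mesh: 14·(0−24/31) = −17·(ω_p−ω_arm)  ⇒  ω_p−ω_arm = 336/527
exact speed ratio = 336/527

336/527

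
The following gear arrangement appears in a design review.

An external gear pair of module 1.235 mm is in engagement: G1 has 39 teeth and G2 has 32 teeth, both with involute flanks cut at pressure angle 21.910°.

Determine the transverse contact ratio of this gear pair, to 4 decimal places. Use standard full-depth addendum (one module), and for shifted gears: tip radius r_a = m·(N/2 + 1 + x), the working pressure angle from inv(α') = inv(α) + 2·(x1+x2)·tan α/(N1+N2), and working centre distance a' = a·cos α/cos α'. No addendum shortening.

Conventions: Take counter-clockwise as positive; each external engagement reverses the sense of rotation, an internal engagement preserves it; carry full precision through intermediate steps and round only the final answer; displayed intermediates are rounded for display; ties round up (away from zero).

class = single-mesh tooth geometry [involute pair 39T × 32T, m = 1.235]
base radii: r_b1 = 22.343049, r_b2 = 18.332758
tip radii: r_a1 = 25.317500, r_a2 = 20.995000
no profile shift: α' = α, a' = a
action lengths: √(r_a1²−r_b1²) = 11.906468, √(r_a2²−r_b2²) = 10.232303
base pitch p_b = π·m·cos α = 3.599629
CR = (11.906468 + 10.232303 − 43.842500·sin 21.91000°)/3.599629 = 1.605431
contact ratio ≈ 1.6054

1.6054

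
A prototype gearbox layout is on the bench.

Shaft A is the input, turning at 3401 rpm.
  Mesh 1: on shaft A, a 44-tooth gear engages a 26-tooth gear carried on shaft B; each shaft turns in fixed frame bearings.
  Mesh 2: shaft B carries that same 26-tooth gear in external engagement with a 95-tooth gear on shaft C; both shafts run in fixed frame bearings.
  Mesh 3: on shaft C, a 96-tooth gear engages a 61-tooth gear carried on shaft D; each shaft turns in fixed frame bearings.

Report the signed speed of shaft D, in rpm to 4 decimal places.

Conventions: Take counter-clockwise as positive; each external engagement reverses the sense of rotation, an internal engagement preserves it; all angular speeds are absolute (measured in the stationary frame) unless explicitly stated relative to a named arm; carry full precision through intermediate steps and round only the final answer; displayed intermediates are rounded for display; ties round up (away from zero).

-2479.0033 rpm

recognized (4 fixed axles, 3 meshes): fixed-axis compound train
mesh 1 [44T→26T]: ω = 3401.0000×44/26 = 5755.5385 rpm, sense flips to −
mesh 2 [26T→95T]: ω = 5755.5385×26/95 = 1575.2000 rpm, sense flips to +
mesh 3 [96T→61T]: ω = 1575.2000×96/61 = 2479.0033 rpm, sense flips to −
signed output speed = -2479.0033 rpm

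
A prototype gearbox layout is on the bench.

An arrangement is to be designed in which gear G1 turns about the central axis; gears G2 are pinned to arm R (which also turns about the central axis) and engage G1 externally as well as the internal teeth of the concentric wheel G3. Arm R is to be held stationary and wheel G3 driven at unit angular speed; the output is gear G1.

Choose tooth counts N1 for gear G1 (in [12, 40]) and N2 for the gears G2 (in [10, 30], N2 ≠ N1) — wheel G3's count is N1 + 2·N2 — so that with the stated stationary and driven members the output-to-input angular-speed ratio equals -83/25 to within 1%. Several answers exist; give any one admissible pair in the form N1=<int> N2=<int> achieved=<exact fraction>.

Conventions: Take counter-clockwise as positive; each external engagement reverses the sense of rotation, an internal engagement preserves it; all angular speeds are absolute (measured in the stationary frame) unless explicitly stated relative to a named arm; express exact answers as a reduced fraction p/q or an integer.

topology: planetary set — design target -83/25, arm = carrier (Willis)
Willis with ω_arm = 0: ω_sun/ω_ring = −N3/N1; set equal to -83/25  ⇒  N3/N1 = −(-83/25) = 83/25
N3 = N1 + 2·N2  ⇒  N2/N1 = (N3/N1 − 1)/2 = (83/25 − 1)/2 = 29/25
smallest multiple with N1 ≥ 12 and N2 ≥ 10: k = 1  ⇒  N1 = 1·25 = 25, N2 = 1·29 = 29 (N1 ≤ 40, N2 ≤ 30, N2 ≠ N1 ✓), N3 = 25 + 2·29 = 83
check: −N3/N1 with N1 = 25, N3 = 83 gives -83/25; |achieved − target| = 0 ≤ 83/2500 ✓

N1=25 N2=29 achieved=-83/25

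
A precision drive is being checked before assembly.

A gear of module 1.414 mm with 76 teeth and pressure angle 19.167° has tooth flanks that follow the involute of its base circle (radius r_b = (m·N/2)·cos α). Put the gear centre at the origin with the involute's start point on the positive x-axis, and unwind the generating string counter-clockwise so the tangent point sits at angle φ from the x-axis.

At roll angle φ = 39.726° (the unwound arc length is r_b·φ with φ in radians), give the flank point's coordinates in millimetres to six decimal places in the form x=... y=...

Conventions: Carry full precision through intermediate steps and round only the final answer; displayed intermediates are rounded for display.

x=61.525352 y=5.372508

topology: single-mesh involute geometry — m = 1.414, N = 76
pitch radius r_p = m·N/2 = 1.414·76/2 = 53.732000
base radius r_b = r_p·cos α = 53.732000·cos 19.167° = 50.753400
roll angle φ = 39.726° = 0.69334950 rad
x = r_b·(cos φ + φ·sin φ) = 61.525352
y = r_b·(sin φ − φ·cos φ) = 5.372508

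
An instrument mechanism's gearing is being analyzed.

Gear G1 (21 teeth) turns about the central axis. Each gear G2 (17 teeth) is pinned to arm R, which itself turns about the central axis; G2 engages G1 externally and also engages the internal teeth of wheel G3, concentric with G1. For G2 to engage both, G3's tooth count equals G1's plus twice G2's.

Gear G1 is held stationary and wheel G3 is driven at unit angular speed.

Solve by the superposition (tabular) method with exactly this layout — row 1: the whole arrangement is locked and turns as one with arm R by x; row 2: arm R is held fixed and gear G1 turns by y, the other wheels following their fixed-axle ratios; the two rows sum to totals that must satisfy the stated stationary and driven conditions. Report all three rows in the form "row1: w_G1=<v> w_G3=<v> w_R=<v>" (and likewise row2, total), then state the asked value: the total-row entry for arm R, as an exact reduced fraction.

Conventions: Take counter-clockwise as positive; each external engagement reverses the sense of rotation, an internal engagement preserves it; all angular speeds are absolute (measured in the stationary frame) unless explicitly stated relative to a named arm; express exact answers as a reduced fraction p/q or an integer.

topology: planetary set — G1 21T / G2 17T / G3 55T, arm = carrier (Willis)
row 1 (train locked, turned with arm): all members turn x
superposition row 2 [arm held]: sun y, ring −(21/55)·y, arm 0
boundary: total ω_sun = x + y = 0 and total ω_ring = x − (21/55)·y = 1  ⇒  y = -55/76, x = 55/76
row 2 ring = −(21/55)·(-55/76) = 21/76
totals (row 1 + row 2): sun 55/76 + (-55/76) = 0, ring 55/76 + 21/76 = 1, arm 55/76 + 0 = 55/76
asked cell (total, arm) = 55/76

row1: w_G1=55/76 w_G3=55/76 w_R=55/76
row2: w_G1=-55/76 w_G3=21/76 w_R=0
total: w_G1=0 w_G3=1 w_R=55/76
asked value: 55/76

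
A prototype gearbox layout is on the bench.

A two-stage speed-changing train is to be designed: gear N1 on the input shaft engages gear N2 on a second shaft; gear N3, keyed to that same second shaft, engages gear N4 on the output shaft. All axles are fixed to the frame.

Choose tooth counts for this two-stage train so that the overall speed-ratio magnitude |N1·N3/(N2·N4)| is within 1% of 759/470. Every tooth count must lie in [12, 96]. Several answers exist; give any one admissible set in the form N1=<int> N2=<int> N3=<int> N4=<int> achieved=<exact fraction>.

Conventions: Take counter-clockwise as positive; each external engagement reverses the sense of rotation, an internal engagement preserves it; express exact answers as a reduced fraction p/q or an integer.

N1=22 N2=20 N3=69 N4=47 achieved=759/470

class = fixed-axis compound train [2-stage, 759/470 wanted]
target = 759/470 in lowest terms: an exact hit needs N1·N3 = k·759 and N2·N4 = k·470 for one integer k, every count in [12, 96]; additionally prefer no 1:1 stage (N1 ≠ N2, N3 ≠ N4)
k = 1: no 1:1-free in-range split of k·759 and k·470 into factor pairs; take k = 2
k = 2: N1·N3 = 1518 = 22·69, N2·N4 = 940 = 20·47
achieved = 22·69/(20·47) = 759/470; |achieved − target| = 0 ≤ 759/47000 ✓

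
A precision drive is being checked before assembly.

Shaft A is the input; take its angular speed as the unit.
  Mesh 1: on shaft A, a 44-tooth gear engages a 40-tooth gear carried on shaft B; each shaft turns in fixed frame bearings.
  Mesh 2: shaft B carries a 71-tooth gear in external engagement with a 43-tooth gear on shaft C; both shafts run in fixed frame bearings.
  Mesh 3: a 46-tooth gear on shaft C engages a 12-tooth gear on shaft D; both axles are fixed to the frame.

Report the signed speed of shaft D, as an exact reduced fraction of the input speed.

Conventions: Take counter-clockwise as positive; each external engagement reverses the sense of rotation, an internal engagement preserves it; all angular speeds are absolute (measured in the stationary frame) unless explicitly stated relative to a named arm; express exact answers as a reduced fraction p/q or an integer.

3-mesh fixed-axis compound train (all bearings frame-fixed)
mesh 1 [44T→40T]: |ω|/ω_in = 1×44/40 = 11/10, sense flips to −
mesh 2 [71T→43T]: |ω|/ω_in = (11/10)×71/43 = 781/430, sense flips to +
mesh 3 [46T→12T]: |ω|/ω_in = (781/430)×46/12 = 17963/2580, sense flips to −
signed output speed (× input speed) = -17963/2580

-17963/2580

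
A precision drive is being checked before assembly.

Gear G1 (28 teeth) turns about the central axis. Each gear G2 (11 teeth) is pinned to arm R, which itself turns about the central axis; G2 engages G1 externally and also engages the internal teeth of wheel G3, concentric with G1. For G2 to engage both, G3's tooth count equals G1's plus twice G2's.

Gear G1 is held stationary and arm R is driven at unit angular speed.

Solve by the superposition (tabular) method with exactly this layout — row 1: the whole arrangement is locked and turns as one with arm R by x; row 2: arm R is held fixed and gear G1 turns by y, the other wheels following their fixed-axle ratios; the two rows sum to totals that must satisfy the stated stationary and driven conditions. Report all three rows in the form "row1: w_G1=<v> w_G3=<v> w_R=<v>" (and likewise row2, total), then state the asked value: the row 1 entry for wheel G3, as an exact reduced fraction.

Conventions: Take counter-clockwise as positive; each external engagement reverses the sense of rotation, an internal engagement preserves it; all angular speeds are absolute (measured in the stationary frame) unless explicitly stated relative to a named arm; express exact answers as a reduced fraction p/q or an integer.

row1: w_G1=1 w_G3=1 w_R=1
row2: w_G1=-1 w_G3=14/25 w_R=0
total: w_G1=0 w_G3=39/25 w_R=1
asked value: 1

topology: planetary set — G1 28T / G2 11T / G3 50T, arm = carrier (Willis)
row 1 — lock + rotate with arm: ω_sun = ω_ring = ω_arm = x
row 2 (arm held, sun turns y): ω_ring = −(28/50)·y, ω_arm = 0
boundary: total ω_sun = x + y = 0 and total ω_arm = x = 1  ⇒  y = -1, x = 1
row 2 ring = −(28/50)·(-1) = 14/25
totals (row 1 + row 2): sun 1 + (-1) = 0, ring 1 + 14/25 = 39/25, arm 1 + 0 = 1
asked cell (row1, ring) = 1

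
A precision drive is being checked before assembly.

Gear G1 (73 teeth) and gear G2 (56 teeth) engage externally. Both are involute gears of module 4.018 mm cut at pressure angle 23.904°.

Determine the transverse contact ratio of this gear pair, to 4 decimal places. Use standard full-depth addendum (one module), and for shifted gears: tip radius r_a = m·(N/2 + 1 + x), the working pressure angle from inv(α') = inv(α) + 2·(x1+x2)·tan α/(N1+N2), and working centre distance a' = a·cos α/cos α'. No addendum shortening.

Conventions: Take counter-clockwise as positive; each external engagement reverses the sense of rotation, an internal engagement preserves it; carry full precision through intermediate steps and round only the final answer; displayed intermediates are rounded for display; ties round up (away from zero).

topology: single-mesh involute geometry — m = 4.018, 73T/56T pair
base radii: r_b1 = 134.077594, r_b2 = 102.854045
tip radii: r_a1 = 150.675000, r_a2 = 116.522000
no profile shift: α' = α, a' = a
action lengths: √(r_a1²−r_b1²) = 68.747032, √(r_a2²−r_b2²) = 54.757849
base pitch p_b = π·m·cos α = 11.540197
CR = (68.747032 + 54.757849 − 259.161000·sin 23.90400°)/11.540197 = 1.602351
contact ratio ≈ 1.6024

1.6024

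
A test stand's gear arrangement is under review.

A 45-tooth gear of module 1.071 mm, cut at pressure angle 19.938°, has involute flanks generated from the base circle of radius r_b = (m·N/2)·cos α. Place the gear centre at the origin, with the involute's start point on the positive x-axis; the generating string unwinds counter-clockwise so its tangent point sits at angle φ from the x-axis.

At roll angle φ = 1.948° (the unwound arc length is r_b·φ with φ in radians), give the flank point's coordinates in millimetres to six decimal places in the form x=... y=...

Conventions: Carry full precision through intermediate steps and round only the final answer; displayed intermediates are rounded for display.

x=22.666237 y=0.000297

recognized (one wheel, involute flank): single-mesh tooth geometry, m = 1.071, N = 45
pitch radius r_p = m·N/2 = 1.071·45/2 = 24.097500
base radius r_b = r_p·cos α = 24.097500·cos 19.938° = 22.653148
roll angle φ = 1.948° = 0.03399901 rad
x = r_b·(cos φ + φ·sin φ) = 22.666237
y = r_b·(sin φ − φ·cos φ) = 0.000297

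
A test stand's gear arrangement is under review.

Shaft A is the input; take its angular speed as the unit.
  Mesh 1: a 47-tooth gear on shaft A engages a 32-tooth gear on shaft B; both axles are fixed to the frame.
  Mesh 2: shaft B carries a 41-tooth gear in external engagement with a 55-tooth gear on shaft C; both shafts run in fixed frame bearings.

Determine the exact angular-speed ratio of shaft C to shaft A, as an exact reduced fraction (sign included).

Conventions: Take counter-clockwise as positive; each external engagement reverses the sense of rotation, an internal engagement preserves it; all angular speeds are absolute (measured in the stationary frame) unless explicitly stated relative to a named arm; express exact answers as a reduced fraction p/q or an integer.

class = fixed-axis compound train [2 meshes; 2 ratios multiply, 2 sense flips]
mesh 1 [47T→32T]: running ratio 47/32, sense −
mesh 2 [41T→55T]: running ratio 1927/1760, sense +
ω_out/ω_in = 1927/1760

1927/1760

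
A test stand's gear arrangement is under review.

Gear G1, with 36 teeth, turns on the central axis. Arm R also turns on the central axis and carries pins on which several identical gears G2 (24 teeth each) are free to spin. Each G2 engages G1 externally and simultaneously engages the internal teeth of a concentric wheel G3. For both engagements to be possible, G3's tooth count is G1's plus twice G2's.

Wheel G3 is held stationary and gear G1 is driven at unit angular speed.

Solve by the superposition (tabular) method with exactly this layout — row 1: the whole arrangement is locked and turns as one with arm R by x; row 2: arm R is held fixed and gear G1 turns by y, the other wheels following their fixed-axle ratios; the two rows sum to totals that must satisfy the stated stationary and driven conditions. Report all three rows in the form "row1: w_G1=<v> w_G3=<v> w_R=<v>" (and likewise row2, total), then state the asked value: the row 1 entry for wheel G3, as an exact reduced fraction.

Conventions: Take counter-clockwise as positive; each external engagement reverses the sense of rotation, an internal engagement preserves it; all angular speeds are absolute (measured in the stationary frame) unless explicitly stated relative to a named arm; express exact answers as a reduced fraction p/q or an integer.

planetary set (36T centre, 24T on arm, 84T internal) — Willis relation
superposition row 1 [locked train]: every member turns x
row 2 — arm fixed, fixed-axis ratios: sun y, ring −(36/84)·y, arm 0
boundary: total ω_ring = x − (36/84)·y = 0 and total ω_sun = x + y = 1  ⇒  y = 7/10, x = 3/10
row 2 ring = −(36/84)·7/10 = -3/10
totals (row 1 + row 2): sun 3/10 + 7/10 = 1, ring 3/10 + (-3/10) = 0, arm 3/10 + 0 = 3/10
asked cell (row1, ring) = 3/10

row1: w_G1=3/10 w_G3=3/10 w_R=3/10
row2: w_G1=7/10 w_G3=-3/10 w_R=0
total: w_G1=1 w_G3=0 w_R=3/10
asked value: 3/10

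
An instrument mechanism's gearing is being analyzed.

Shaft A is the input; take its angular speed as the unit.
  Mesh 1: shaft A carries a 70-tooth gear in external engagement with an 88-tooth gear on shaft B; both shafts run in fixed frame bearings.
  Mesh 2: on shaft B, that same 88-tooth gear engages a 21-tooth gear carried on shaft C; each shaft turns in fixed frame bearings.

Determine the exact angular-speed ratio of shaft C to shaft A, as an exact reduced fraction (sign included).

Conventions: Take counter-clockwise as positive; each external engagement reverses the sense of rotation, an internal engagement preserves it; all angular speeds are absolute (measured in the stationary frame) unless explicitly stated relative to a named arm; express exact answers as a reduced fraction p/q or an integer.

class = fixed-axis compound train [2 meshes; 2 ratios multiply, 2 sense flips]
mesh 1 [70T→88T]: running ratio 35/44, sense −
mesh 2 [88T→21T]: running ratio 10/3, sense +
ω_out/ω_in = 10/3

10/3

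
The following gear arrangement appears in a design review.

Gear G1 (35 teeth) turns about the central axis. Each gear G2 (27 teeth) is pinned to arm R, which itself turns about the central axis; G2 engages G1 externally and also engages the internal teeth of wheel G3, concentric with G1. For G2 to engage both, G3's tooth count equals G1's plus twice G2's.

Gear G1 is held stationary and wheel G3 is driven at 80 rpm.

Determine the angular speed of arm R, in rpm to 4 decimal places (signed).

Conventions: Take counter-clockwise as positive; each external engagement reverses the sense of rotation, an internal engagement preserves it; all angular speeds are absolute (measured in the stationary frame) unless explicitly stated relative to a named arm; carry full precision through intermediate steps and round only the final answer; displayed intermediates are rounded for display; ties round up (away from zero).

+57.4194 rpm

recognized (axles ride arm R): planetary set, 35/27/89 teeth
normalise by the input: solve with ω_ring = 1, then scale by 80 rpm
ring teeth: 35 + 2·27 = 89
35(ω_sun−ω_arm) = −89(ω_ring−ω_arm),  ω_sun = 0, ω_ring = 1
35(0−ω_arm) = −89(1−ω_arm)  ⇒  124·ω_arm = 89  ⇒  ω_arm = 89/124
scale: ω_arm = 89/124 × 80 rpm = +57.4194 rpm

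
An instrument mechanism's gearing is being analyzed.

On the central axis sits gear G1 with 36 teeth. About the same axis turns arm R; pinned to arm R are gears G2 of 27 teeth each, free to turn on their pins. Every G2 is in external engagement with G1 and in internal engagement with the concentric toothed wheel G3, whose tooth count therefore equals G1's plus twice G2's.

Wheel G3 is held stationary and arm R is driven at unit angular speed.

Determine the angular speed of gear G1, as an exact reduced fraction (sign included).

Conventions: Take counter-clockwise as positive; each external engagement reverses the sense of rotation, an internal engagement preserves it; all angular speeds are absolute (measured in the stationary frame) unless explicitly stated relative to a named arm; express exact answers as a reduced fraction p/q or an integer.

7/2

recognized (axles ride arm R): planetary set, 36/27/90 teeth
ring teeth: 36 + 2·27 = 90
36(ω_sun−ω_arm) = −90(ω_ring−ω_arm),  ω_ring = 0, ω_arm = 1
ω_sun = 1 − (90/36)(0−1) = 7/2
exact speed ratio = 7/2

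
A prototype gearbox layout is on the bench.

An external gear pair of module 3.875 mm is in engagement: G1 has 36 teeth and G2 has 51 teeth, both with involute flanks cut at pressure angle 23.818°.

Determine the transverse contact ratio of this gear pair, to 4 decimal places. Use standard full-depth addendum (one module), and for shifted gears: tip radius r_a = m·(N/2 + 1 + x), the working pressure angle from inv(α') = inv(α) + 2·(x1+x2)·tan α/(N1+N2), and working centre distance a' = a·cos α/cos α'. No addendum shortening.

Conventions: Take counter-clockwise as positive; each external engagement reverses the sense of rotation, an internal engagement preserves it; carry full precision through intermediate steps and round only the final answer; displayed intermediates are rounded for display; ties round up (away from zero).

1.5599

recognized (one external pair, fixed centres): single-mesh tooth geometry, m = 3.875, N1 = 36, N2 = 51
base radii: r_b1 = 63.809591, r_b2 = 90.396921
tip radii: r_a1 = 73.625000, r_a2 = 102.687500
no profile shift: α' = α, a' = a
action lengths: √(r_a1²−r_b1²) = 36.728419, √(r_a2²−r_b2²) = 48.714674
base pitch p_b = π·m·cos α = 11.136875
CR = (36.728419 + 48.714674 − 168.562500·sin 23.81800°)/11.136875 = 1.559867
contact ratio ≈ 1.5599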